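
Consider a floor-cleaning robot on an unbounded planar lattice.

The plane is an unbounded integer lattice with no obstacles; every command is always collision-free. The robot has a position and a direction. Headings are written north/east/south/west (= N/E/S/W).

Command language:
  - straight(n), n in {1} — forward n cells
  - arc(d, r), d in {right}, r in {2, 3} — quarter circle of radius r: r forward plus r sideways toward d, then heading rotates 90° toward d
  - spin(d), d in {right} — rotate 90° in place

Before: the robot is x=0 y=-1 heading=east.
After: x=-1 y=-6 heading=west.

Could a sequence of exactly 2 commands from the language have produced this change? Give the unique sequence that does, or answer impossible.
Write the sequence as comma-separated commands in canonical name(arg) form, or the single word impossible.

key: cell and facing (now W) both changed — the 2 commands mix motion and turning
begin: x=0 y=-1 heading=east
t=1 arc(right, 2) ⇒ x=2 y=-3 heading=south
t=2 arc(right, 3) ⇒ x=-1 y=-6 heading=west
all 16 alternatives checked — unique.

arc(right, 2), arc(right, 3)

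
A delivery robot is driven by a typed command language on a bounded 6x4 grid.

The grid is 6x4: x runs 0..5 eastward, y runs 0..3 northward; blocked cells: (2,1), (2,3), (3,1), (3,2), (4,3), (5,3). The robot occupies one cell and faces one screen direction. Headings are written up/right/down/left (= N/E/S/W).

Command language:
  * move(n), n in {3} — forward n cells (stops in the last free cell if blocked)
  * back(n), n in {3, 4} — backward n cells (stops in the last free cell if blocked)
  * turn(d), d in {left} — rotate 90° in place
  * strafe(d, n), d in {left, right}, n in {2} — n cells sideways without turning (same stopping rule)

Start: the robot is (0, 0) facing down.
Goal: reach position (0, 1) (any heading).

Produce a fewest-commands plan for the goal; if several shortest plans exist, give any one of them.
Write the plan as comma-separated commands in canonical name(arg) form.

start: (0, 0) facing down
t=1 back(4) ⇒ (0, 3) facing down
t=2 turn(left) ⇒ (0, 3) facing right
t=3 strafe(right, 2) ⇒ (0, 1) facing right
minimal: 3 command(s), checked below 3.

back(4), turn(left), strafe(right, 2)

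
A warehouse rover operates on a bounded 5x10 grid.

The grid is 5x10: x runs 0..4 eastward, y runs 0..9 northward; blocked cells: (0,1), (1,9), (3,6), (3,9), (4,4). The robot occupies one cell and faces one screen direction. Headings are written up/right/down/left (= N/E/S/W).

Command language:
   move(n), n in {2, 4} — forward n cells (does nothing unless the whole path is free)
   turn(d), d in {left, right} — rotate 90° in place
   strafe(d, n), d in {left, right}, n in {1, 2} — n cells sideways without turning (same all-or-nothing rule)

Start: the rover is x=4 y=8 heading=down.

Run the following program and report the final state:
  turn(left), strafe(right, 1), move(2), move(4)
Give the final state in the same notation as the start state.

t0: x=4 y=8 heading=down
step 1 (turn(left)): x=4 y=8 heading=right
step 2 (strafe(right, 1)): x=4 y=7 heading=right
step 3 (move(2)): x=4 y=7 heading=right
step 4 (move(4)): x=4 y=7 heading=right

x=4 y=7 heading=right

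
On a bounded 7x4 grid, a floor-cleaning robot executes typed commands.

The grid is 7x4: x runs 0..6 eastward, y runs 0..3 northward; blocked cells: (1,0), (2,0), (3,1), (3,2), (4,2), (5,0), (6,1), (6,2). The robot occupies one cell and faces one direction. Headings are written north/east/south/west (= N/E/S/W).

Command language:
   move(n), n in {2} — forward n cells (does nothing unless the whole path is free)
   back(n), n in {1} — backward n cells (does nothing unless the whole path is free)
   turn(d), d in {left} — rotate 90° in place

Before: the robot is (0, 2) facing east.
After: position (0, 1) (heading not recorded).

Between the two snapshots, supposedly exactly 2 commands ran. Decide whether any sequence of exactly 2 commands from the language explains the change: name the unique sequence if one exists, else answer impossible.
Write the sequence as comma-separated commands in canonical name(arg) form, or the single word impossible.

turn(left), back(1)

key: order matters: swapping turn(left) and back(1) lands elsewhere
from: (0, 2) facing east
t=1 turn(left) ⇒ (0, 2) facing north
t=2 back(1) ⇒ (0, 1) facing north
uniquely the one of 9 2-step routes that fits.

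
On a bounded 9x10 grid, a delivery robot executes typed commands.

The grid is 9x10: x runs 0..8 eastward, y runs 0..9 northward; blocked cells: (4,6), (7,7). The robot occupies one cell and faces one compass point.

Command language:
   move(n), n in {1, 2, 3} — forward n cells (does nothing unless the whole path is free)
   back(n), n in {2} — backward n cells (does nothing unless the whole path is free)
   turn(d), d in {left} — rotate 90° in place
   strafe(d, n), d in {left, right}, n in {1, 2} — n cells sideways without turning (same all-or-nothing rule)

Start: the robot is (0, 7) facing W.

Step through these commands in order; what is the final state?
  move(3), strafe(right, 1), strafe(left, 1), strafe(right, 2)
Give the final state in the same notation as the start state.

from: (0, 7) facing W
step 1 (move(3)): (0, 7) facing W
step 2 (strafe(right, 1)): (0, 8) facing W
step 3 (strafe(left, 1)): (0, 7) facing W
step 4 (strafe(right, 2)): (0, 9) facing W

(0, 9) facing W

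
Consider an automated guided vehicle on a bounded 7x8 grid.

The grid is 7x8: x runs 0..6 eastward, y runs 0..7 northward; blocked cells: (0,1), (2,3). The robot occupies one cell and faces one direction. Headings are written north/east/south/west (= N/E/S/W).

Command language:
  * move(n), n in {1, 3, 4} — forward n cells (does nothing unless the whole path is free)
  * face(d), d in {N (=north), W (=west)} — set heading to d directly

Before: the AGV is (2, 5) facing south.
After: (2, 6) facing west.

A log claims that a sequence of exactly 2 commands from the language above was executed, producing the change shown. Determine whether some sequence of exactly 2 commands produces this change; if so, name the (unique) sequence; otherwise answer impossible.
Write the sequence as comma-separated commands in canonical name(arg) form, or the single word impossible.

every 2-command combo misses the target.

impossible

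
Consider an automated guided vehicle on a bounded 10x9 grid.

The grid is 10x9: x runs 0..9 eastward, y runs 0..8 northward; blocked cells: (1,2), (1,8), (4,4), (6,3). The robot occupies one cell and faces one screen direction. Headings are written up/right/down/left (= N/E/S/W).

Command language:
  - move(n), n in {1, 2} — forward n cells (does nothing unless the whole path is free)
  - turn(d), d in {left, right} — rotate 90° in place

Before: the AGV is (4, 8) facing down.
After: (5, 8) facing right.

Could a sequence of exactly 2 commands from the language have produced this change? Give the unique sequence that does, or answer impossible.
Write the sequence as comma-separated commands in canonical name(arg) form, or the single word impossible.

turn(left), move(1)

key: order matters: swapping turn(left) and move(1) lands elsewhere
t0: (4, 8) facing down
1. turn(left) → (4, 8) facing right
2. move(1) → (5, 8) facing right
uniquely the one of 16 2-step routes that fits.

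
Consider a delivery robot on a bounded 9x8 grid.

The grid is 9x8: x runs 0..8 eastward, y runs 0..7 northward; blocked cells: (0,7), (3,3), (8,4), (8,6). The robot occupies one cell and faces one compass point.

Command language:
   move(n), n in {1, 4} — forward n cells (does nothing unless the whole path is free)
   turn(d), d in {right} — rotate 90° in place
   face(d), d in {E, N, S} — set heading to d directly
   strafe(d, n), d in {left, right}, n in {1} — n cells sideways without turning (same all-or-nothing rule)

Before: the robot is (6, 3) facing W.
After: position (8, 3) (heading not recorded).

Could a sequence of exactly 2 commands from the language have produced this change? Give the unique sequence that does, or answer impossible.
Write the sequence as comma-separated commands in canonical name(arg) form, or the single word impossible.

all 64 sequences checked — none match.

impossible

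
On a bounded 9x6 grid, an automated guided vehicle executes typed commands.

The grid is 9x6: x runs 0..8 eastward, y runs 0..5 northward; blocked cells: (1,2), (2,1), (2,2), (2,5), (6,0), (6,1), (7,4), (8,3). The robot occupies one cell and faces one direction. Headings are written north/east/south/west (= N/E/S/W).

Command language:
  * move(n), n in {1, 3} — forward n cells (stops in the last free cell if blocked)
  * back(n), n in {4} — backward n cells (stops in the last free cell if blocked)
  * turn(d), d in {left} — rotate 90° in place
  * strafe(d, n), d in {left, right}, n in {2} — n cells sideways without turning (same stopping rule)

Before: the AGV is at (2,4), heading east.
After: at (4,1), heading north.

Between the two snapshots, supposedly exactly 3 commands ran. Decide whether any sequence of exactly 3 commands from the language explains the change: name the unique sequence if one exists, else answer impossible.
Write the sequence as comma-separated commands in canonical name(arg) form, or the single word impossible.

impossible

checked all 3-command options: none fits.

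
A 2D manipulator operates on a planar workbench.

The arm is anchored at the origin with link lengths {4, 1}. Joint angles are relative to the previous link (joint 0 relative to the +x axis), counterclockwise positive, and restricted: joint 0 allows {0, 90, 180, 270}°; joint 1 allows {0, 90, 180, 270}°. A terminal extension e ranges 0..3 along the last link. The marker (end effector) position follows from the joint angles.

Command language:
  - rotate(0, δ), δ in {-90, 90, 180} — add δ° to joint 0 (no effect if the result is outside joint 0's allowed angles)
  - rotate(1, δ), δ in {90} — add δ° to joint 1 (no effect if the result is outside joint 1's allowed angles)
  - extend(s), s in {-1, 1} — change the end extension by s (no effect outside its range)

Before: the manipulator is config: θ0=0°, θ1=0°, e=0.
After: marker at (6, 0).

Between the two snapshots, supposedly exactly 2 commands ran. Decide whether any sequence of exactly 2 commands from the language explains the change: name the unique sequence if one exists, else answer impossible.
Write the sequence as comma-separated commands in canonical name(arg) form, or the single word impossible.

extend(-1), extend(1)

key: order matters: swapping extend(-1) and extend(1) lands elsewhere
from: config: θ0=0°, θ1=0°, e=0
[1] after extend(-1): config: θ0=0°, θ1=0°, e=0
[2] after extend(1): config: θ0=0°, θ1=0°, e=1
uniquely the one of 36 2-step routes that fits.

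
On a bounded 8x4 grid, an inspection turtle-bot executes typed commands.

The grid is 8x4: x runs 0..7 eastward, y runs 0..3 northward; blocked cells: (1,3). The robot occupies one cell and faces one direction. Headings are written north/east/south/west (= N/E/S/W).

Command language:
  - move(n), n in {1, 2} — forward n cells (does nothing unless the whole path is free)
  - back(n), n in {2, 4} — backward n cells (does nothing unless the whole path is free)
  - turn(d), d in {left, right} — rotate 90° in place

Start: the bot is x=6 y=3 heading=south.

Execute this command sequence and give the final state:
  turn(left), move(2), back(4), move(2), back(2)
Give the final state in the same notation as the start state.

x=2 y=3 heading=east

t0: x=6 y=3 heading=south
1. turn(left) → x=6 y=3 heading=east
2. move(2) → x=6 y=3 heading=east
3. back(4) → x=2 y=3 heading=east
4. move(2) → x=4 y=3 heading=east
5. back(2) → x=2 y=3 heading=east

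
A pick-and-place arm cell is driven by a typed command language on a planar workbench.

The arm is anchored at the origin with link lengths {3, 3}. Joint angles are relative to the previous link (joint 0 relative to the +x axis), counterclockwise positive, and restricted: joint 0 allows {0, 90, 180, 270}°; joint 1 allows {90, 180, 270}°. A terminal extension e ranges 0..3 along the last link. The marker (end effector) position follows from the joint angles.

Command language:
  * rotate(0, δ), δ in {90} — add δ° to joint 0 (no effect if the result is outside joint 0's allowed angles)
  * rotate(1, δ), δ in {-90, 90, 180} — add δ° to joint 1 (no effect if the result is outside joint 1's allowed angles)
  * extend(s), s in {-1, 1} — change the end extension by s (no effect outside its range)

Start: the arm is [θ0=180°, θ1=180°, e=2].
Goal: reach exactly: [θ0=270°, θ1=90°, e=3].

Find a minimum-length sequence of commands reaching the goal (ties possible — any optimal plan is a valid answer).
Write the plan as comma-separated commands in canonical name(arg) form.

extend(1), rotate(1, -90), rotate(0, 90)

t0: [θ0=180°, θ1=180°, e=2]
1. extend(1) → [θ0=180°, θ1=180°, e=3]
2. rotate(1, -90) → [θ0=180°, θ1=90°, e=3]
3. rotate(0, 90) → [θ0=270°, θ1=90°, e=3]
no 2-step plan works, so 3 is optimal.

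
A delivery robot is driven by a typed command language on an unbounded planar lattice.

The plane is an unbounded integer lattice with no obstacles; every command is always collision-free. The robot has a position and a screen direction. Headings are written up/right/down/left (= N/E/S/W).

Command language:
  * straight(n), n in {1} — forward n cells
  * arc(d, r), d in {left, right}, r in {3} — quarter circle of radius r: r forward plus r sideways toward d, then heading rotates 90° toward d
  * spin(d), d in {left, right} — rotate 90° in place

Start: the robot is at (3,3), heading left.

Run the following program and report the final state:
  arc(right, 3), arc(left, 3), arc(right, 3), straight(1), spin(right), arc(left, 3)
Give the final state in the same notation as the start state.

at (-3,16), heading up

begin: at (3,3), heading left
[1] after arc(right, 3): at (0,6), heading up
[2] after arc(left, 3): at (-3,9), heading left
[3] after arc(right, 3): at (-6,12), heading up
[4] after straight(1): at (-6,13), heading up
[5] after spin(right): at (-6,13), heading right
[6] after arc(left, 3): at (-3,16), heading up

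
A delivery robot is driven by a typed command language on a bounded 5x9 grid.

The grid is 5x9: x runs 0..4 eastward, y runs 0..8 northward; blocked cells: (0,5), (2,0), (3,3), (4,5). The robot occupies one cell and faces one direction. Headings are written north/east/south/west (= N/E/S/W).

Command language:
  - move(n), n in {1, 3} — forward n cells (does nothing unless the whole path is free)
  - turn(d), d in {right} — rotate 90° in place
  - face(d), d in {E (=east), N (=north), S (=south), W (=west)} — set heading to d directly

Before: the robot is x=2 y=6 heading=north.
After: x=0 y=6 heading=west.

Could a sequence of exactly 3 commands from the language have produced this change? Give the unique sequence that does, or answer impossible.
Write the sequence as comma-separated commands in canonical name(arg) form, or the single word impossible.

face(W), move(1), move(1)

key: running move(1) before face(W) would end elsewhere — order is forced
begin: x=2 y=6 heading=north
1. face(W) → x=2 y=6 heading=west
2. move(1) → x=1 y=6 heading=west
3. move(1) → x=0 y=6 heading=west
all 343 alternatives checked — unique.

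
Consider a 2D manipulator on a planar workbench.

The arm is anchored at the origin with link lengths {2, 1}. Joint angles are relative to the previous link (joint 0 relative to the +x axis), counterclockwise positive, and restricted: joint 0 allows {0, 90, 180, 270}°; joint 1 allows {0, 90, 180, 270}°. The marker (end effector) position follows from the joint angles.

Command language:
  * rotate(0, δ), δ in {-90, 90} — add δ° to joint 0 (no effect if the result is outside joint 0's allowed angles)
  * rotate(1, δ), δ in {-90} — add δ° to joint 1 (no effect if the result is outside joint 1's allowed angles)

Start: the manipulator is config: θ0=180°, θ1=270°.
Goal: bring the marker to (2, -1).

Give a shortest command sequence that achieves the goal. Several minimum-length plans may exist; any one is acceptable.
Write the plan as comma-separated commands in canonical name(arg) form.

rotate(0, 90), rotate(0, 90)

begin: config: θ0=180°, θ1=270°
step 1 (rotate(0, 90)): config: θ0=270°, θ1=270°
step 2 (rotate(0, 90)): config: θ0=0°, θ1=270°
shorter routes all fall short; 2 is best.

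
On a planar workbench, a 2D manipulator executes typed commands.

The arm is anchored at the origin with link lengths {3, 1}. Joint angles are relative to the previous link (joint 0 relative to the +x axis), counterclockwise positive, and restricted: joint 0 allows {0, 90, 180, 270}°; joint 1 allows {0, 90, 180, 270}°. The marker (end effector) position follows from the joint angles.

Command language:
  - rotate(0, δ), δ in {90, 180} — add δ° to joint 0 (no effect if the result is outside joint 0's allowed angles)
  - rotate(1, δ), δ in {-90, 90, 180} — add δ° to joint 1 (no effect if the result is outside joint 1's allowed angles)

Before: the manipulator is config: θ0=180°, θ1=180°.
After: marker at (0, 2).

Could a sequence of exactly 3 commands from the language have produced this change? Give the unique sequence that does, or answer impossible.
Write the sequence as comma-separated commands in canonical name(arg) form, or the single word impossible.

begin: config: θ0=180°, θ1=180°
step 1 (rotate(0, 90)): config: θ0=270°, θ1=180°
step 2 (rotate(0, 90)): config: θ0=0°, θ1=180°
step 3 (rotate(0, 90)): config: θ0=90°, θ1=180°
uniquely the one of 125 3-step routes that fits.

rotate(0, 90), rotate(0, 90), rotate(0, 90)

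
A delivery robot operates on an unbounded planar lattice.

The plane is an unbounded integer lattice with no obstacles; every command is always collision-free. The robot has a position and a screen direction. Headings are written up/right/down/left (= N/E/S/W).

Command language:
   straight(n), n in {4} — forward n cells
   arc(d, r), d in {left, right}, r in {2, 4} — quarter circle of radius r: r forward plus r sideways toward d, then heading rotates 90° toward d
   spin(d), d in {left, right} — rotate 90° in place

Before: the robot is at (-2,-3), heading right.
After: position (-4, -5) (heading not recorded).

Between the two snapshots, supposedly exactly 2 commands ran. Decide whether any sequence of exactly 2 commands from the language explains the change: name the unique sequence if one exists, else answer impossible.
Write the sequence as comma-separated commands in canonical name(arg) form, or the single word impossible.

key: order matters: swapping spin(right) and arc(right, 2) lands elsewhere
t0: at (-2,-3), heading right
step 1 (spin(right)): at (-2,-3), heading down
step 2 (arc(right, 2)): at (-4,-5), heading left
no rival 2-sequence matches.

spin(right), arc(right, 2)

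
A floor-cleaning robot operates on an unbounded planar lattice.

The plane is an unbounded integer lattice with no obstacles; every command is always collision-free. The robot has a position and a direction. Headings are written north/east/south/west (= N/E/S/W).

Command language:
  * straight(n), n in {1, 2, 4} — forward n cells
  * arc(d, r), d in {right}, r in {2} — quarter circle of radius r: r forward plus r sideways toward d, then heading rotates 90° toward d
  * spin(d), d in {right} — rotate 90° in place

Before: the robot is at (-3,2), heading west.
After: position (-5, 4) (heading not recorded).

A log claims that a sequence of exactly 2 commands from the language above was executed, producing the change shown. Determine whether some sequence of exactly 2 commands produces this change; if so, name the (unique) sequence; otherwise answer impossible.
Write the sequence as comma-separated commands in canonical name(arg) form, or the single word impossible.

arc(right, 2), spin(right)

key: order matters: swapping arc(right, 2) and spin(right) lands elsewhere
t0: at (-3,2), heading west
step 1 (arc(right, 2)): at (-5,4), heading north
step 2 (spin(right)): at (-5,4), heading east
all 25 alternatives checked — unique.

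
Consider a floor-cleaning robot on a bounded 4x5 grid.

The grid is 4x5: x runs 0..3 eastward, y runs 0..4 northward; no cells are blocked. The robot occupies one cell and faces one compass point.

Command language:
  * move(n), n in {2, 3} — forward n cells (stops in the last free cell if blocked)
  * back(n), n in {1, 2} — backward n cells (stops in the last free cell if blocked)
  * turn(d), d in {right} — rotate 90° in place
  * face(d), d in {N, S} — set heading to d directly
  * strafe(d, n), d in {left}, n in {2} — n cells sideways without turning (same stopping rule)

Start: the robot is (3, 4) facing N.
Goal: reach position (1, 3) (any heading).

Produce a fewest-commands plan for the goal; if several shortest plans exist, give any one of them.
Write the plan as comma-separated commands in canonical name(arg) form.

strafe(left, 2), back(1)

t0: (3, 4) facing N
[1] after strafe(left, 2): (1, 4) facing N
[2] after back(1): (1, 3) facing N
shorter routes all fall short; 2 is best.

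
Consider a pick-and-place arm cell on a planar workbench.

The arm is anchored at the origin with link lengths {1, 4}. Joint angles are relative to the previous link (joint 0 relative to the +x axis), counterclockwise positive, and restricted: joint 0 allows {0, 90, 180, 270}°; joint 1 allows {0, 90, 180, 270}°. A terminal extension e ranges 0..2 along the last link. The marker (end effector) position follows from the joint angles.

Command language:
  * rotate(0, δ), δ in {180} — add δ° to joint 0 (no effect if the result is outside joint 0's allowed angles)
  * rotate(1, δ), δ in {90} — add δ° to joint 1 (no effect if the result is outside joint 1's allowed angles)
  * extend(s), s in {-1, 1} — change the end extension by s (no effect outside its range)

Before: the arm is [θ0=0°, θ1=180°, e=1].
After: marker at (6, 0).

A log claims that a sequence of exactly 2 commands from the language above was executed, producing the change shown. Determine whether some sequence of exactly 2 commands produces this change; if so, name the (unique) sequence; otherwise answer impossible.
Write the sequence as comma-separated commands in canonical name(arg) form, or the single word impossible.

begin: [θ0=0°, θ1=180°, e=1]
t=1 rotate(1, 90) ⇒ [θ0=0°, θ1=270°, e=1]
t=2 rotate(1, 90) ⇒ [θ0=0°, θ1=0°, e=1]
all 16 alternatives checked — unique.

rotate(1, 90), rotate(1, 90)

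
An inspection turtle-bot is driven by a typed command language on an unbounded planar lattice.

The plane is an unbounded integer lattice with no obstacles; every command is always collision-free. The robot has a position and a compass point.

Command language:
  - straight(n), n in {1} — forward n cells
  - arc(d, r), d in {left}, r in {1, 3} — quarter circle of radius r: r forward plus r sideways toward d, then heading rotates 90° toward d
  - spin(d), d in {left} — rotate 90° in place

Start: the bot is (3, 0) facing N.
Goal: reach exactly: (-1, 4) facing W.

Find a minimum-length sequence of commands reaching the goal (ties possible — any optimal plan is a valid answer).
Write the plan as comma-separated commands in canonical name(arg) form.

straight(1), arc(left, 3), straight(1)

initial: (3, 0) facing N
1. straight(1) → (3, 1) facing N
2. arc(left, 3) → (0, 4) facing W
3. straight(1) → (-1, 4) facing W
no 2-step plan works, so 3 is optimal.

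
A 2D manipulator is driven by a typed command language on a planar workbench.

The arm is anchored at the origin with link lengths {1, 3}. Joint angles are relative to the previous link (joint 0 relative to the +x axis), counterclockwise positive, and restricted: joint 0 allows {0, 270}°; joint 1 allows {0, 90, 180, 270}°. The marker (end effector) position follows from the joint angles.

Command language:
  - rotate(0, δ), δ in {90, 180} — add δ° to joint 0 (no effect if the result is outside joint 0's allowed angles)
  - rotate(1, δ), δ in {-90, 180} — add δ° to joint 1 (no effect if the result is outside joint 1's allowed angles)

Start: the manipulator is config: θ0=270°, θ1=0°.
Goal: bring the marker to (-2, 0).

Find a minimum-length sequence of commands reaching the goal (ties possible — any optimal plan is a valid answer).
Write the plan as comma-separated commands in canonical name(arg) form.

rotate(1, 180), rotate(0, 90)

t0: config: θ0=270°, θ1=0°
step 1 (rotate(1, 180)): config: θ0=270°, θ1=180°
step 2 (rotate(0, 90)): config: θ0=0°, θ1=180°
minimal: 2 command(s), checked below 2.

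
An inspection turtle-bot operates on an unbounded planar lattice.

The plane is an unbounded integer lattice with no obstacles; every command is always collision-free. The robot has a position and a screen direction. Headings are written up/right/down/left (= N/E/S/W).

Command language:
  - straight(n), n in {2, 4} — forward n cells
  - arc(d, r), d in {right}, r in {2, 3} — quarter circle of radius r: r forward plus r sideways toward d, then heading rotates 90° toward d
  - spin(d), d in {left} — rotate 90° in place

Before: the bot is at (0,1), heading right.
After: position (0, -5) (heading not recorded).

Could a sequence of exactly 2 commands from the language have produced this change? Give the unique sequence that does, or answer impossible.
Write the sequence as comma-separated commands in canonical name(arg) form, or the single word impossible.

arc(right, 3), arc(right, 3)

from: at (0,1), heading right
step 1 (arc(right, 3)): at (3,-2), heading down
step 2 (arc(right, 3)): at (0,-5), heading left
all 25 alternatives checked — unique.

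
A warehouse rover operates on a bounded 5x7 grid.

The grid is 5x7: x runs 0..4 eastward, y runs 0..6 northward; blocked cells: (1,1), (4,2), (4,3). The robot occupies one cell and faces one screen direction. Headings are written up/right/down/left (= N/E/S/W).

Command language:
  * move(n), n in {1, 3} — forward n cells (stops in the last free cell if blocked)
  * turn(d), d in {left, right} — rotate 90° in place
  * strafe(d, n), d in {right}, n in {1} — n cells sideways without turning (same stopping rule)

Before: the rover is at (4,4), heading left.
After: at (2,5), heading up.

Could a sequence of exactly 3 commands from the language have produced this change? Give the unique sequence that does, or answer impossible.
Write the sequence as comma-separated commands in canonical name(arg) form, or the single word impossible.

impossible

no 3-step route produces this change.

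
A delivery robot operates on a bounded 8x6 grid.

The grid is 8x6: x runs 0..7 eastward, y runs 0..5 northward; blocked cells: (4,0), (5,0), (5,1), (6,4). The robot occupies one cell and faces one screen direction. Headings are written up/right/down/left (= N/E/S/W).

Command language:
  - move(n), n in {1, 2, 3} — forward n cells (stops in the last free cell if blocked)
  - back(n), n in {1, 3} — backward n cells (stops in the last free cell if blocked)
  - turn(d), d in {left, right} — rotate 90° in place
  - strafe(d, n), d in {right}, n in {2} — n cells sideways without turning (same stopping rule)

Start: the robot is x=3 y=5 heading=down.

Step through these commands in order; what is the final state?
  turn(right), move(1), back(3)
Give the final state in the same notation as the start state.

x=5 y=5 heading=left

initial: x=3 y=5 heading=down
t=1 turn(right) ⇒ x=3 y=5 heading=left
t=2 move(1) ⇒ x=2 y=5 heading=left
t=3 back(3) ⇒ x=5 y=5 heading=left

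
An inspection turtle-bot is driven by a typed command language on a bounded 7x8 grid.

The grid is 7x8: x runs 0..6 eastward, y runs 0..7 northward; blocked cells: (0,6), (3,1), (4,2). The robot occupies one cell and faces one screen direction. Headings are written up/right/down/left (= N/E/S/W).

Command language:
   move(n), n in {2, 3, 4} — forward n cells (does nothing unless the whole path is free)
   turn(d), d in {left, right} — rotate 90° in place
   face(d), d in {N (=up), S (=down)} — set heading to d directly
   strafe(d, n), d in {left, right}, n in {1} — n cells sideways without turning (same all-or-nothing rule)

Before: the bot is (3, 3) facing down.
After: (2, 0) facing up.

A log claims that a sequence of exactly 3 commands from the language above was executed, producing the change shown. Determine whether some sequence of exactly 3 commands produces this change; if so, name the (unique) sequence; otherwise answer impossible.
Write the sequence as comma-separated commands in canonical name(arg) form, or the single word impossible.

key: order matters: swapping strafe(right, 1) and face(N) lands elsewhere
t0: (3, 3) facing down
[1] after strafe(right, 1): (2, 3) facing down
[2] after move(3): (2, 0) facing down
[3] after face(N): (2, 0) facing up
no other 3-command option fits: unique.

strafe(right, 1), move(3), face(N)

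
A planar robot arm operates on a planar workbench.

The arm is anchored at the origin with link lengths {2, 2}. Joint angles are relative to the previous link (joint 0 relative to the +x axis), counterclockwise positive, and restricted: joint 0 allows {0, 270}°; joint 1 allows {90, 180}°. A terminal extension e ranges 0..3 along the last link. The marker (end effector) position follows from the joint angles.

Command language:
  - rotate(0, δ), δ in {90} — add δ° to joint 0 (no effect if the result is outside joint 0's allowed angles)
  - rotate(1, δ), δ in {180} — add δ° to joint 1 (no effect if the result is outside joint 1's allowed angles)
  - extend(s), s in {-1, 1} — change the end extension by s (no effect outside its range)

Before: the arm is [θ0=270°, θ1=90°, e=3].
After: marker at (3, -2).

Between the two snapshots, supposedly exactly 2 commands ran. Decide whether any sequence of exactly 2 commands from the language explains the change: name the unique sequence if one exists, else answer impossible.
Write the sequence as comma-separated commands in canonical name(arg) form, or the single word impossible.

extend(-1), extend(-1)

from: [θ0=270°, θ1=90°, e=3]
[1] after extend(-1): [θ0=270°, θ1=90°, e=2]
[2] after extend(-1): [θ0=270°, θ1=90°, e=1]
no other 2-command option fits: unique.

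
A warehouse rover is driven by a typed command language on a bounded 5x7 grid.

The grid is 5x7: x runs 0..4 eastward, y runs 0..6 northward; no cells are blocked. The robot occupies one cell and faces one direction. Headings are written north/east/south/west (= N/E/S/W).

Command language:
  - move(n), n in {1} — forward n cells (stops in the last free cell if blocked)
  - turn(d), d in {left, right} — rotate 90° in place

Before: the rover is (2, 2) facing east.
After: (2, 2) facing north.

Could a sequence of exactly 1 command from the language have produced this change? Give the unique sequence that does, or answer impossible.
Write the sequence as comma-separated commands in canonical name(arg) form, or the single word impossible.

key: parked at (2,2) the whole time — nothing moves the robot
initial: (2, 2) facing east
[1] after turn(left): (2, 2) facing north
no rival 1-sequence matches.

turn(left)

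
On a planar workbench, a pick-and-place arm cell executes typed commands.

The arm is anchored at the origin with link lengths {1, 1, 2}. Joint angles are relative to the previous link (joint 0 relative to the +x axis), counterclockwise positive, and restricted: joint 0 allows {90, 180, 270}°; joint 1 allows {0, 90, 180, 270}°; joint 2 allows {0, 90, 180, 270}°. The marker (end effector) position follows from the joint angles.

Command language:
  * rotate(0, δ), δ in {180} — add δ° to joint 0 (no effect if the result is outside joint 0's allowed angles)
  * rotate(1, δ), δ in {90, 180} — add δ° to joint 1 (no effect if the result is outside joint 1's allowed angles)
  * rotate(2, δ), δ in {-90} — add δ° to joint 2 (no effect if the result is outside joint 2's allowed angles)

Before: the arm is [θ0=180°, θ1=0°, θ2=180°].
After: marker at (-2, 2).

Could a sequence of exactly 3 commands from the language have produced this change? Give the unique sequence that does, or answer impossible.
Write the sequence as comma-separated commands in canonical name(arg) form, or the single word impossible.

from: [θ0=180°, θ1=0°, θ2=180°]
t=1 rotate(2, -90) ⇒ [θ0=180°, θ1=0°, θ2=90°]
t=2 rotate(2, -90) ⇒ [θ0=180°, θ1=0°, θ2=0°]
t=3 rotate(2, -90) ⇒ [θ0=180°, θ1=0°, θ2=270°]
uniquely the one of 64 3-step routes that fits.

rotate(2, -90), rotate(2, -90), rotate(2, -90)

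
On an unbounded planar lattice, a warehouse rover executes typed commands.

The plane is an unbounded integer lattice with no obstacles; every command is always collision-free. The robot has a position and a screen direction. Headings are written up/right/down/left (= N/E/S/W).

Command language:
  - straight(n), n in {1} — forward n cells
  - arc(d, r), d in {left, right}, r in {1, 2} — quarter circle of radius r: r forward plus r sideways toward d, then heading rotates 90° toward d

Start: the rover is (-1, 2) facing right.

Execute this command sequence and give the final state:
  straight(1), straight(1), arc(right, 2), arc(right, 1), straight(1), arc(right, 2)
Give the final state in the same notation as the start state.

(-1, 1) facing up

initial: (-1, 2) facing right
[1] after straight(1): (0, 2) facing right
[2] after straight(1): (1, 2) facing right
[3] after arc(right, 2): (3, 0) facing down
[4] after arc(right, 1): (2, -1) facing left
[5] after straight(1): (1, -1) facing left
[6] after arc(right, 2): (-1, 1) facing up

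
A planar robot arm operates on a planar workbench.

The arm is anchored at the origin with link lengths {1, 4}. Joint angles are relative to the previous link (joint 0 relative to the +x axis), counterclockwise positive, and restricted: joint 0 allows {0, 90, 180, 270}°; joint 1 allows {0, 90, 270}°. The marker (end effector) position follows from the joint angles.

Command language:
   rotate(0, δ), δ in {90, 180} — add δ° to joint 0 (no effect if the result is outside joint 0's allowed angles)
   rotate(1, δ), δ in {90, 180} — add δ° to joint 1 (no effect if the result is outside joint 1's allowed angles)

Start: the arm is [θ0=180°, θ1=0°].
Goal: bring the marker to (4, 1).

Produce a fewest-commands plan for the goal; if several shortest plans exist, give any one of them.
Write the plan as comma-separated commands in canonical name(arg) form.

rotate(0, 180), rotate(1, 90), rotate(1, 180), rotate(0, 90)

t0: [θ0=180°, θ1=0°]
[1] after rotate(0, 180): [θ0=0°, θ1=0°]
[2] after rotate(1, 90): [θ0=0°, θ1=90°]
[3] after rotate(1, 180): [θ0=0°, θ1=270°]
[4] after rotate(0, 90): [θ0=90°, θ1=270°]
no 3-step plan works, so 4 is optimal.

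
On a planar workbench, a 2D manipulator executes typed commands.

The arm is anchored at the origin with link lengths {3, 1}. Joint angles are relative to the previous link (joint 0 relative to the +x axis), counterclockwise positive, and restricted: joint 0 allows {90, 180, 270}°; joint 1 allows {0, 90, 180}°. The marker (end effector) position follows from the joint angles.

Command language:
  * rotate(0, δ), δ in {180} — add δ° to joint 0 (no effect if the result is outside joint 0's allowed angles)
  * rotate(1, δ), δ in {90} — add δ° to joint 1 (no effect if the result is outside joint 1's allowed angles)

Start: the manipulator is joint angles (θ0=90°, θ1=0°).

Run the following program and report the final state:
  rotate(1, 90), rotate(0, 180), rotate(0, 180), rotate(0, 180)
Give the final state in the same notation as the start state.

from: joint angles (θ0=90°, θ1=0°)
[1] after rotate(1, 90): joint angles (θ0=90°, θ1=90°)
[2] after rotate(0, 180): joint angles (θ0=270°, θ1=90°)
[3] after rotate(0, 180): joint angles (θ0=90°, θ1=90°)
[4] after rotate(0, 180): joint angles (θ0=270°, θ1=90°)

joint angles (θ0=270°, θ1=90°)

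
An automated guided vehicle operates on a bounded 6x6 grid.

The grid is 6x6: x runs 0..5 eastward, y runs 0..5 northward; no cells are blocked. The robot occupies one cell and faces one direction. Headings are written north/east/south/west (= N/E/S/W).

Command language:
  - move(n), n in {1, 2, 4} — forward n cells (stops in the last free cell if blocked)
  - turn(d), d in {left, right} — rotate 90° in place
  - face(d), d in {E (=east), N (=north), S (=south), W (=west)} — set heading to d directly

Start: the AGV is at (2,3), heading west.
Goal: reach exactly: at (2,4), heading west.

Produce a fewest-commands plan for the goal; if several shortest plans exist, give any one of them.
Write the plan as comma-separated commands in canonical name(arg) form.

start: at (2,3), heading west
t=1 turn(right) ⇒ at (2,3), heading north
t=2 move(1) ⇒ at (2,4), heading north
t=3 face(W) ⇒ at (2,4), heading west
minimal: 3 command(s), checked below 3.

turn(right), move(1), face(W)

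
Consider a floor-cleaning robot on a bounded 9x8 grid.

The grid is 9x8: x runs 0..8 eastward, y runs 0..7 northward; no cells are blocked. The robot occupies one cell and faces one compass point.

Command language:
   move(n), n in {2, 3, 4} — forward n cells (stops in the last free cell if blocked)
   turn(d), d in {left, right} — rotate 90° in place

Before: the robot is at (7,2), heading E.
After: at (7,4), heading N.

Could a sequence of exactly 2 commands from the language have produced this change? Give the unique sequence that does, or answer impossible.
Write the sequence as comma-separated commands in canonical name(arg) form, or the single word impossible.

key: running move(2) before turn(left) would end elsewhere — order is forced
start: at (7,2), heading E
step 1 (turn(left)): at (7,2), heading N
step 2 (move(2)): at (7,4), heading N
uniquely the one of 25 2-step routes that fits.

turn(left), move(2)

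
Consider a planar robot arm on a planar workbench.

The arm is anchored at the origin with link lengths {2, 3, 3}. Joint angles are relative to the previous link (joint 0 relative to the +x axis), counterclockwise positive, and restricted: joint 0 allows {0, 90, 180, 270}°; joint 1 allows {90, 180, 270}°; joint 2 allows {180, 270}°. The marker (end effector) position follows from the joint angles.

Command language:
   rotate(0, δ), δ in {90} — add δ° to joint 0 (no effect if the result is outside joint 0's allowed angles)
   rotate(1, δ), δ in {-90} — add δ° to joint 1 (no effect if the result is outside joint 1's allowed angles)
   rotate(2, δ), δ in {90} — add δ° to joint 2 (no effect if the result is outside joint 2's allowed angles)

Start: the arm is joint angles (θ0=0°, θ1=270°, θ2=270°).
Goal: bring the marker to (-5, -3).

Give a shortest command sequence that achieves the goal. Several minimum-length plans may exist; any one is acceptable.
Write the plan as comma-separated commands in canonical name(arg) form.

rotate(0, 90), rotate(0, 90), rotate(1, -90), rotate(1, -90)

from: joint angles (θ0=0°, θ1=270°, θ2=270°)
t=1 rotate(0, 90) ⇒ joint angles (θ0=90°, θ1=270°, θ2=270°)
t=2 rotate(0, 90) ⇒ joint angles (θ0=180°, θ1=270°, θ2=270°)
t=3 rotate(1, -90) ⇒ joint angles (θ0=180°, θ1=180°, θ2=270°)
t=4 rotate(1, -90) ⇒ joint angles (θ0=180°, θ1=90°, θ2=270°)
shorter routes all fall short; 4 is best.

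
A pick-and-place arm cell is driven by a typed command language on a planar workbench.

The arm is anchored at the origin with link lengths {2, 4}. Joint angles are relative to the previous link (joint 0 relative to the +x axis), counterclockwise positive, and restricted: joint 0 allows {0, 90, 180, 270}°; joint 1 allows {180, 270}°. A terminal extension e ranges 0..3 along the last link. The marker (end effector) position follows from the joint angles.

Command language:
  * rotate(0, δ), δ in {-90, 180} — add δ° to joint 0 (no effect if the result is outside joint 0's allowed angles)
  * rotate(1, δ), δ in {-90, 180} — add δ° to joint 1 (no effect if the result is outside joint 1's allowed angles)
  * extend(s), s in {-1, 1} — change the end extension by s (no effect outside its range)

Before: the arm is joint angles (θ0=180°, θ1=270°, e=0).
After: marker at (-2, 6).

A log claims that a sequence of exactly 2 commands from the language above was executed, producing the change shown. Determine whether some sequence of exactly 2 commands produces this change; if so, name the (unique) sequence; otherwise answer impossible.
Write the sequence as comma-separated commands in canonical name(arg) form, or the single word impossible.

from: joint angles (θ0=180°, θ1=270°, e=0)
t=1 extend(1) ⇒ joint angles (θ0=180°, θ1=270°, e=1)
t=2 extend(1) ⇒ joint angles (θ0=180°, θ1=270°, e=2)
all 36 alternatives checked — unique.

extend(1), extend(1)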